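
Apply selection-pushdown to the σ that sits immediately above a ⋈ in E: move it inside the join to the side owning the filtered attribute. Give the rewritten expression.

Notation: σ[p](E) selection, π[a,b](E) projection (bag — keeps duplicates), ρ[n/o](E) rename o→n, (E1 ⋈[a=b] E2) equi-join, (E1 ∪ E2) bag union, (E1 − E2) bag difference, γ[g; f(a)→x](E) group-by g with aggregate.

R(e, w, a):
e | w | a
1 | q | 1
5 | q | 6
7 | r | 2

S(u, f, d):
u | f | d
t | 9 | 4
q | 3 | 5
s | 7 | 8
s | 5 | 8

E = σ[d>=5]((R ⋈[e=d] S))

σ filters on d, owned by the right side.
E' = (R ⋈[e=d] σ[d>=5](S))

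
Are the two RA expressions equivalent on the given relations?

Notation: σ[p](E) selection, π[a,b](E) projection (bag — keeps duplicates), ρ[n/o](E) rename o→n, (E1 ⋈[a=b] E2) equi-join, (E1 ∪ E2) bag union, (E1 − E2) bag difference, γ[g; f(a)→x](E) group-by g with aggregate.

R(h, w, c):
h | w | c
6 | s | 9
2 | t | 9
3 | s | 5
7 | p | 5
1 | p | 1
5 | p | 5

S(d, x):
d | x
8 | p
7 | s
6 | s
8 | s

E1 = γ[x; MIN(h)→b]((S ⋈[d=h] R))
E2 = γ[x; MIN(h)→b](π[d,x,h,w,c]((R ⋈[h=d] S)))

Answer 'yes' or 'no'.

E1 stepwise |·|:
  S → 4
  R → 6
  (S ⋈[d=h] R) → 2
  γ[x; MIN(h)→b]((S ⋈[d=h] R)) → 1
E2 stepwise |·|:
  R → 6
  S → 4
  (R ⋈[h=d] S) → 2
  π[d,x,h,w,c]((R ⋈[h=d] S)) → 2
  γ[x; MIN(h)→b](π[d,x,h,w,c]((R ⋈[h=d] S))) → 1

E1 and E2 produce the same multiset:
x | b
s | 6

yes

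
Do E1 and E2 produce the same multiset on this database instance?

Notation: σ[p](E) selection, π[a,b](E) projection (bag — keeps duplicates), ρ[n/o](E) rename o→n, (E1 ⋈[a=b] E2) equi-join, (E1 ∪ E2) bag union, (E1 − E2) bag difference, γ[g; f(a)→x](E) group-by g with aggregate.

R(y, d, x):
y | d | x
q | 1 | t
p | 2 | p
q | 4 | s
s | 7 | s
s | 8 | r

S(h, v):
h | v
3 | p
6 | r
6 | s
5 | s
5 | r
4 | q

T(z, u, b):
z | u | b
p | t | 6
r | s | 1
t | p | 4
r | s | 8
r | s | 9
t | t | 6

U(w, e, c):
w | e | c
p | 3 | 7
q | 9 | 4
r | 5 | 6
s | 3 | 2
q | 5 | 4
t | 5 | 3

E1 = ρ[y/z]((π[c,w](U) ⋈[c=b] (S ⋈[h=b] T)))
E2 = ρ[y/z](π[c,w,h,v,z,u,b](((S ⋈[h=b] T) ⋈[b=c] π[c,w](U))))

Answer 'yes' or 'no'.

E1 stepwise |·|:
  U → 6
  π[c,w](U) → 6
  S → 6
  T → 6
  (S ⋈[h=b] T) → 5
  (π[c,w](U) ⋈[c=b] (S ⋈[h=b] T)) → 6
  ρ[y/z]((π[c,w](U) ⋈[c=b] (S ⋈[h=b] T))) → 6
E2 stepwise |·|:
  S → 6
  T → 6
  (S ⋈[h=b] T) → 5
  U → 6
  π[c,w](U) → 6
  ((S ⋈[h=b] T) ⋈[b=c] π[c,w](U)) → 6
  π[c,w,h,v,z,u,b](((S ⋈[h=b] T) ⋈[b=c] π[c,w](U))) → 6
  ρ[y/z](π[c,w,h,v,z,u,b](((S ⋈[h=b] T) ⋈[b=c] π[c,w](U)))) → 6

E1 and E2 produce the same multiset:
c | w | h | v | y | u | b
4 | q | 4 | q | t | p | 4
4 | q | 4 | q | t | p | 4
6 | r | 6 | r | p | t | 6
6 | r | 6 | r | t | t | 6
6 | r | 6 | s | p | t | 6
6 | r | 6 | s | t | t | 6

yes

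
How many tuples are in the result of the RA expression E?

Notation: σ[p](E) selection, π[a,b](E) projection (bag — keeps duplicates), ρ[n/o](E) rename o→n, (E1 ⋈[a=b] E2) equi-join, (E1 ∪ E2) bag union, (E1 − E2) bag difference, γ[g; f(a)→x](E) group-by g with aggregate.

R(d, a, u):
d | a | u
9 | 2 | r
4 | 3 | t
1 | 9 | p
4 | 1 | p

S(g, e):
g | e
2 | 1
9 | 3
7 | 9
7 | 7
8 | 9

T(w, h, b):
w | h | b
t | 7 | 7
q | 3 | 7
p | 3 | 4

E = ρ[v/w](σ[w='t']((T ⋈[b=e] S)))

Row counts bottom-up:
  T → 3
  S → 5
  (T ⋈[b=e] S) → 2
  σ[w='t']((T ⋈[b=e] S)) → 1
  ρ[v/w](σ[w='t']((T ⋈[b=e] S))) → 1

|E| = 1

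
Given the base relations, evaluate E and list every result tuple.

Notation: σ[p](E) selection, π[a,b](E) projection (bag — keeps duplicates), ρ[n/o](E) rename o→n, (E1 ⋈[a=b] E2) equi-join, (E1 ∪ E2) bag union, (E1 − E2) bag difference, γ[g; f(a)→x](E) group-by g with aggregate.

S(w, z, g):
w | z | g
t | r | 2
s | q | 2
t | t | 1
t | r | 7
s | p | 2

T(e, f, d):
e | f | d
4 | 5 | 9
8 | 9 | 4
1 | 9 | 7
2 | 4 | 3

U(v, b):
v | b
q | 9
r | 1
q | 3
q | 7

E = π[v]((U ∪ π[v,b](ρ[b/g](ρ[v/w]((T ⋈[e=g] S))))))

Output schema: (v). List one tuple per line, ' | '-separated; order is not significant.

Per-node cardinality:
  U → 4
  T → 4
  S → 5
  (T ⋈[e=g] S) → 4
  ρ[v/w]((T ⋈[e=g] S)) → 4
  ρ[b/g](ρ[v/w]((T ⋈[e=g] S))) → 4
  π[v,b](ρ[b/g](ρ[v/w]((T ⋈[e=g] S)))) → 4
  (U ∪ π[v,b](ρ[b/g](ρ[v/w]((T ⋈[e=g] S))))) → 8
  π[v]((U ∪ π[v,b](ρ[b/g](ρ[v/w]((T ⋈[e=g] S)))))) → 8

== RESULT ==
v
q
q
q
r
s
s
t
t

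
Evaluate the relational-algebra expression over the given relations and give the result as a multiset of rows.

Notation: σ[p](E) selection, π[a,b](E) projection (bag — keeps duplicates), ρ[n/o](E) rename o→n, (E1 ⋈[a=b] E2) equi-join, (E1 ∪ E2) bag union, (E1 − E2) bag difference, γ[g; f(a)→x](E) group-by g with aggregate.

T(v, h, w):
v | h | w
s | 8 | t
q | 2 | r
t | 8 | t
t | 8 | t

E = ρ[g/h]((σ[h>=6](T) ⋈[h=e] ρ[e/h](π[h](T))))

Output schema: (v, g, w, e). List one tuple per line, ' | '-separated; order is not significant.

Per-node cardinality:
  T → 4
  σ[h>=6](T) → 3
  T → 4
  π[h](T) → 4
  ρ[e/h](π[h](T)) → 4
  (σ[h>=6](T) ⋈[h=e] ρ[e/h](π[h](T))) → 9
  ρ[g/h]((σ[h>=6](T) ⋈[h=e] ρ[e/h](π[h](T)))) → 9

== RESULT ==
v | g | w | e
s | 8 | t | 8
s | 8 | t | 8
s | 8 | t | 8
t | 8 | t | 8
t | 8 | t | 8
t | 8 | t | 8
t | 8 | t | 8
t | 8 | t | 8
t | 8 | t | 8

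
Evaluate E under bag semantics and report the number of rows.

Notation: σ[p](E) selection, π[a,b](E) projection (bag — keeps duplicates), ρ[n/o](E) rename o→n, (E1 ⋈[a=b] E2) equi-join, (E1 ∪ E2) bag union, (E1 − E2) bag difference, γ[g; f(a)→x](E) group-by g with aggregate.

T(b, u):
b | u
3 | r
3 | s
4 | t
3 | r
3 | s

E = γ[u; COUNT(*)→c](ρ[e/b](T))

Subexpression sizes:
  T → 5
  ρ[e/b](T) → 5
  γ[u; COUNT(*)→c](ρ[e/b](T)) → 3

|E| = 3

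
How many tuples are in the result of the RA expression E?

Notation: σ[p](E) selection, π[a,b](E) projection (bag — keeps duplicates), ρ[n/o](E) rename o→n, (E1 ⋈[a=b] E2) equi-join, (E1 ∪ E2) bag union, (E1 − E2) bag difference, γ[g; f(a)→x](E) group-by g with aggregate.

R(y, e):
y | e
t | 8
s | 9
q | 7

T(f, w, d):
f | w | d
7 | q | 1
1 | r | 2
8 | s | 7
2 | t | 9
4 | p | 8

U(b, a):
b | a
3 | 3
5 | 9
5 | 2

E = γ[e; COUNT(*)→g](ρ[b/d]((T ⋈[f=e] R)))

Row counts bottom-up:
  T → 5
  R → 3
  (T ⋈[f=e] R) → 2
  ρ[b/d]((T ⋈[f=e] R)) → 2
  γ[e; COUNT(*)→g](ρ[b/d]((T ⋈[f=e] R))) → 2

|E| = 2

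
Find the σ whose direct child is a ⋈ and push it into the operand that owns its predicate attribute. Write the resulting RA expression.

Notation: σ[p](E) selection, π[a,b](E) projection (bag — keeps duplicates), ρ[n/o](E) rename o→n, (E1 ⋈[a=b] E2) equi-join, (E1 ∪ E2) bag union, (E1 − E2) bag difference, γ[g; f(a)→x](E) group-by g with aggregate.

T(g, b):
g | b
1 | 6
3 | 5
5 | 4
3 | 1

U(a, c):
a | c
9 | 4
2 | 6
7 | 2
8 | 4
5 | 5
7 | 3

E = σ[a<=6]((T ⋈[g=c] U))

σ filters on a, owned by the right side.
E' = (T ⋈[g=c] σ[a<=6](U))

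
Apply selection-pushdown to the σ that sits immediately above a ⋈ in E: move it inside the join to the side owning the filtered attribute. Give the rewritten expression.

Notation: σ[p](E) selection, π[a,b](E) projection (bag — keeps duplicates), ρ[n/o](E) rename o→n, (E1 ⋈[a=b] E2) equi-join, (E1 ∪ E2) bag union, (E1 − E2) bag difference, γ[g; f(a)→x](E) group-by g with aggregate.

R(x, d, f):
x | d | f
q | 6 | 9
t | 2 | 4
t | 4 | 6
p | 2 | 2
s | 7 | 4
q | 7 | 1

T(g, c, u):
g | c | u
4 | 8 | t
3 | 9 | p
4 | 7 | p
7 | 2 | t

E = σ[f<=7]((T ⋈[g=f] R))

σ filters on f, owned by the right side.
E' = (T ⋈[g=f] σ[f<=7](R))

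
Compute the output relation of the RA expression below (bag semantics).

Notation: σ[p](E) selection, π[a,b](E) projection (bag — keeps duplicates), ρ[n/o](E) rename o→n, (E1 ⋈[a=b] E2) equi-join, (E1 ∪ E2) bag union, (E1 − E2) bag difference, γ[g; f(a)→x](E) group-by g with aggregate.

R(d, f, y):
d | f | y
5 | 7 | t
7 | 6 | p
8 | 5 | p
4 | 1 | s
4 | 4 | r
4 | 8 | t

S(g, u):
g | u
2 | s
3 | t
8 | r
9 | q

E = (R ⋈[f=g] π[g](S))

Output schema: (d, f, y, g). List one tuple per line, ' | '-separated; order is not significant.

Row counts bottom-up:
  R → 6
  S → 4
  π[g](S) → 4
  (R ⋈[f=g] π[g](S)) → 1

== RESULT ==
d | f | y | g
4 | 8 | t | 8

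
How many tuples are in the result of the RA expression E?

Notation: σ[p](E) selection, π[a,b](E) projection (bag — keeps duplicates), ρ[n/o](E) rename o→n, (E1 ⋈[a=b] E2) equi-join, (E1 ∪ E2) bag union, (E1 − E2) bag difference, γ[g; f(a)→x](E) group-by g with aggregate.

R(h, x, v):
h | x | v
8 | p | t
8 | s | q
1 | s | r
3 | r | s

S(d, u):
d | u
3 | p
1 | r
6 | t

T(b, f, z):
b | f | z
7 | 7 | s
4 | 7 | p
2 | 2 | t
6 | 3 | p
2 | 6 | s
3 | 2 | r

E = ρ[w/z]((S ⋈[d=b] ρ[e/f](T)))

Stepwise |·|:
  S → 3
  T → 6
  ρ[e/f](T) → 6
  (S ⋈[d=b] ρ[e/f](T)) → 2
  ρ[w/z]((S ⋈[d=b] ρ[e/f](T))) → 2

|E| = 2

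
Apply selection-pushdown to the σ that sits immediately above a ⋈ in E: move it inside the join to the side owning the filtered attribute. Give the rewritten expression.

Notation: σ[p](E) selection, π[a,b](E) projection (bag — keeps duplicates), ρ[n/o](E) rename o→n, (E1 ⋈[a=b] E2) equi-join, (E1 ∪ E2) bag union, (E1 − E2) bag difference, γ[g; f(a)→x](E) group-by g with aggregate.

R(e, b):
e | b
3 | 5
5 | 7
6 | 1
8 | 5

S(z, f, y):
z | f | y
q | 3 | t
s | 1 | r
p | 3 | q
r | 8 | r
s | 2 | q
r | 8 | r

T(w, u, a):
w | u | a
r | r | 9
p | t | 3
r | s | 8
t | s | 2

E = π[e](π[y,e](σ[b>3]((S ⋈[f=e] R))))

σ filters on b, owned by the right side.
E' = π[e](π[y,e]((S ⋈[f=e] σ[b>3](R))))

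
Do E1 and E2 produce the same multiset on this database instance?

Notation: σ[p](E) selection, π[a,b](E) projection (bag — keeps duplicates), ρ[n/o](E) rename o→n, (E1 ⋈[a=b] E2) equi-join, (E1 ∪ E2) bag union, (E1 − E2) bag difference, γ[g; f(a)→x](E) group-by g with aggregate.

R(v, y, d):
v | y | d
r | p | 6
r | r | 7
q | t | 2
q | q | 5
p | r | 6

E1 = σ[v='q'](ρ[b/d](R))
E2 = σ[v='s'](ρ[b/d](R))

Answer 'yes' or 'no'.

E1 per-node cardinality:
  R → 5
  ρ[b/d](R) → 5
  σ[v='q'](ρ[b/d](R)) → 2
E2 per-node cardinality:
  R → 5
  ρ[b/d](R) → 5
  σ[v='s'](ρ[b/d](R)) → 0

E1 result:
v | y | b
q | q | 5
q | t | 2
E2 result:
v | y | b
(0 rows)
Witness: ('q', 't', 2) appears 1× in E1 but 0× in E2.

no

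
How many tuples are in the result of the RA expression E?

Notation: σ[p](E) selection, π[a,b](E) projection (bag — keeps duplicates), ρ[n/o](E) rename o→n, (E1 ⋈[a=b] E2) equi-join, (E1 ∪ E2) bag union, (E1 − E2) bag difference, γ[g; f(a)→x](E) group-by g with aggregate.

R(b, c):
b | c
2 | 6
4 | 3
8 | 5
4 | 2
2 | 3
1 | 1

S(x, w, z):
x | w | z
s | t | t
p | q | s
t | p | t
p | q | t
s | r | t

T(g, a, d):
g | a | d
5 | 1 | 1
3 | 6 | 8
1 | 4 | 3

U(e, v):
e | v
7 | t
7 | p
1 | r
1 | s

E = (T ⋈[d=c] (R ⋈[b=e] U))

Stepwise |·|:
  T → 3
  R → 6
  U → 4
  (R ⋈[b=e] U) → 2
  (T ⋈[d=c] (R ⋈[b=e] U)) → 2

|E| = 2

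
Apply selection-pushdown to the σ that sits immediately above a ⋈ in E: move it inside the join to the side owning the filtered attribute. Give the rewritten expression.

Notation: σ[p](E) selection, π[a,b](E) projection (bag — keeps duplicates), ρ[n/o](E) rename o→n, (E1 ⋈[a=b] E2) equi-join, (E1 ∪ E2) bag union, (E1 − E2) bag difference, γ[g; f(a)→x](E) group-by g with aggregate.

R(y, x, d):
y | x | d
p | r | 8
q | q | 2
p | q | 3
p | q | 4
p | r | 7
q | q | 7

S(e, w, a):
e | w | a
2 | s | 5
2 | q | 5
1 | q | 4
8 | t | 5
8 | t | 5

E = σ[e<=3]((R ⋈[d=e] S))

σ filters on e, owned by the right side.
E' = (R ⋈[d=e] σ[e<=3](S))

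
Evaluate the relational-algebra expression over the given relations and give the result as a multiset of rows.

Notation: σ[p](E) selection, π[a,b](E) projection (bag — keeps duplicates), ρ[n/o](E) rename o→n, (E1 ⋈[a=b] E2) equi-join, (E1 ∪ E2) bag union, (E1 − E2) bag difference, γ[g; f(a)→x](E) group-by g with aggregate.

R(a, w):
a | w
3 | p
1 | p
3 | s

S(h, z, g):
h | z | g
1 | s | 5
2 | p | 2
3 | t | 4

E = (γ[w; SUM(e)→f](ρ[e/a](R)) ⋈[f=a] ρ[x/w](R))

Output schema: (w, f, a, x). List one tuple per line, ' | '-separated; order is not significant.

Stepwise |·|:
  R → 3
  ρ[e/a](R) → 3
  γ[w; SUM(e)→f](ρ[e/a](R)) → 2
  R → 3
  ρ[x/w](R) → 3
  (γ[w; SUM(e)→f](ρ[e/a](R)) ⋈[f=a] ρ[x/w](R)) → 2

== RESULT ==
w | f | a | x
s | 3 | 3 | p
s | 3 | 3 | s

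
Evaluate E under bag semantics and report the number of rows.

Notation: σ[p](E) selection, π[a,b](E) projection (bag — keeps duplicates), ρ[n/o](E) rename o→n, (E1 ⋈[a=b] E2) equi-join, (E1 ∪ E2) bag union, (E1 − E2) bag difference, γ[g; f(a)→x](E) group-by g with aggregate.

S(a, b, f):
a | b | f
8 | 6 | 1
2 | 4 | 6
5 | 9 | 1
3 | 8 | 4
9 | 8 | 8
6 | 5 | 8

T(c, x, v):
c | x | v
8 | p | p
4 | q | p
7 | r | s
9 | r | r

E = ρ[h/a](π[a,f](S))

Per-node cardinality:
  S → 6
  π[a,f](S) → 6
  ρ[h/a](π[a,f](S)) → 6

|E| = 6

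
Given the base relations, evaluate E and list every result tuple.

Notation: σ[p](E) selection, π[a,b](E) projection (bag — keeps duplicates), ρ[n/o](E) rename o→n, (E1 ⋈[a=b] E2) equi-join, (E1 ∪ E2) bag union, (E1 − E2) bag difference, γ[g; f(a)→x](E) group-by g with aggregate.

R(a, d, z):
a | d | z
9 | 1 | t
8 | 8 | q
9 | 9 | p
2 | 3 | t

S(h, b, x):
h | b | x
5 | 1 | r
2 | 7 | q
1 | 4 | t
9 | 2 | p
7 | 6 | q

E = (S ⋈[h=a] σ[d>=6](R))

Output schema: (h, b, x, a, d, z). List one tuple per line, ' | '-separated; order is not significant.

Per-node cardinality:
  S → 5
  R → 4
  σ[d>=6](R) → 2
  (S ⋈[h=a] σ[d>=6](R)) → 1

== RESULT ==
h | b | x | a | d | z
9 | 2 | p | 9 | 9 | p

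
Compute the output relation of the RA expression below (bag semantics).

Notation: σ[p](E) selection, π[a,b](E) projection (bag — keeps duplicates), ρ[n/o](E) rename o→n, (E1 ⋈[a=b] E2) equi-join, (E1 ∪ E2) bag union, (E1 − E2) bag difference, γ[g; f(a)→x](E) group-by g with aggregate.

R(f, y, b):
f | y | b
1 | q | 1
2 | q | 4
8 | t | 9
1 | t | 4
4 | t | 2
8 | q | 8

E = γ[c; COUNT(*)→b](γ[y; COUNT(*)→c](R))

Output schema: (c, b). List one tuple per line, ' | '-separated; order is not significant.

Row counts bottom-up:
  R → 6
  γ[y; COUNT(*)→c](R) → 2
  γ[c; COUNT(*)→b](γ[y; COUNT(*)→c](R)) → 1

== RESULT ==
c | b
3 | 2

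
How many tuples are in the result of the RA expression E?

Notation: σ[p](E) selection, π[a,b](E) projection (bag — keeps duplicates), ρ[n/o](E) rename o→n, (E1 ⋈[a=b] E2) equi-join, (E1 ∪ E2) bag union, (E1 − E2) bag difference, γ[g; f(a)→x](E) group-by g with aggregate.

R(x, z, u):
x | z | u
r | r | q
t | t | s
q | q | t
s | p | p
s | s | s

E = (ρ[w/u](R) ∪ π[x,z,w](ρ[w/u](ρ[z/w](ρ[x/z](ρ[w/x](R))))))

Row counts bottom-up:
  R → 5
  ρ[w/u](R) → 5
  R → 5
  ρ[w/x](R) → 5
  ρ[x/z](ρ[w/x](R)) → 5
  ρ[z/w](ρ[x/z](ρ[w/x](R))) → 5
  ρ[w/u](ρ[z/w](ρ[x/z](ρ[w/x](R)))) → 5
  π[x,z,w](ρ[w/u](ρ[z/w](ρ[x/z](ρ[w/x](R))))) → 5
  (ρ[w/u](R) ∪ π[x,z,w](ρ[w/u](ρ[z/w](ρ[x/z](ρ[w/x](R)))))) → 10

|E| = 10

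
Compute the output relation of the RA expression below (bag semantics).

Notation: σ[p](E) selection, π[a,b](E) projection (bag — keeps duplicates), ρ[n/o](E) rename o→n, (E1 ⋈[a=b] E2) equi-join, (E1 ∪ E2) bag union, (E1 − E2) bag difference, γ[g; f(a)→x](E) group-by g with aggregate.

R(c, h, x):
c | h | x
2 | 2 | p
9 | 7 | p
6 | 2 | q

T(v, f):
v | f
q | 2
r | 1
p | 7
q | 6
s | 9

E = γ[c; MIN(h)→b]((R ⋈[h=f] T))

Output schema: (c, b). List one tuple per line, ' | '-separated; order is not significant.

Subexpression sizes:
  R → 3
  T → 5
  (R ⋈[h=f] T) → 3
  γ[c; MIN(h)→b]((R ⋈[h=f] T)) → 3

== RESULT ==
c | b
2 | 2
6 | 2
9 | 7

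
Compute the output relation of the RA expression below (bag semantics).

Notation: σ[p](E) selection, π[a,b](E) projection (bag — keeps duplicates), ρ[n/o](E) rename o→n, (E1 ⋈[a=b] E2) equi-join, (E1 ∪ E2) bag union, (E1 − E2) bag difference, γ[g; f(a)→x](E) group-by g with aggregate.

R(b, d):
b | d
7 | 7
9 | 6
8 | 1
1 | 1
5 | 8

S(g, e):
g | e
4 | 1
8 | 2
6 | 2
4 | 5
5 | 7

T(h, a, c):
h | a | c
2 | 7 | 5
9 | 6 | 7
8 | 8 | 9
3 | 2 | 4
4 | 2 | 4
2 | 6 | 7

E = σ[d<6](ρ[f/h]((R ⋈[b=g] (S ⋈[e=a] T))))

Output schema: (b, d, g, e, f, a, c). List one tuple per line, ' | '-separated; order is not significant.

Stepwise |·|:
  R → 5
  S → 5
  T → 6
  (S ⋈[e=a] T) → 5
  (R ⋈[b=g] (S ⋈[e=a] T)) → 3
  ρ[f/h]((R ⋈[b=g] (S ⋈[e=a] T))) → 3
  σ[d<6](ρ[f/h]((R ⋈[b=g] (S ⋈[e=a] T)))) → 2

== RESULT ==
b | d | g | e | f | a | c
8 | 1 | 8 | 2 | 3 | 2 | 4
8 | 1 | 8 | 2 | 4 | 2 | 4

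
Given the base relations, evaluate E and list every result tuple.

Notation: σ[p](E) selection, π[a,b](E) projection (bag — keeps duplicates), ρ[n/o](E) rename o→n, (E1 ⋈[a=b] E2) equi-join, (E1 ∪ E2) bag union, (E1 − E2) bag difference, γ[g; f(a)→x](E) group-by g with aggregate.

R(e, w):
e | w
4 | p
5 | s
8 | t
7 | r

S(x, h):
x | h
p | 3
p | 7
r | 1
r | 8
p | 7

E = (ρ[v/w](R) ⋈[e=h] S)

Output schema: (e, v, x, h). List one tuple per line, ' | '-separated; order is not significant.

Stepwise |·|:
  R → 4
  ρ[v/w](R) → 4
  S → 5
  (ρ[v/w](R) ⋈[e=h] S) → 3

== RESULT ==
e | v | x | h
7 | r | p | 7
7 | r | p | 7
8 | t | r | 8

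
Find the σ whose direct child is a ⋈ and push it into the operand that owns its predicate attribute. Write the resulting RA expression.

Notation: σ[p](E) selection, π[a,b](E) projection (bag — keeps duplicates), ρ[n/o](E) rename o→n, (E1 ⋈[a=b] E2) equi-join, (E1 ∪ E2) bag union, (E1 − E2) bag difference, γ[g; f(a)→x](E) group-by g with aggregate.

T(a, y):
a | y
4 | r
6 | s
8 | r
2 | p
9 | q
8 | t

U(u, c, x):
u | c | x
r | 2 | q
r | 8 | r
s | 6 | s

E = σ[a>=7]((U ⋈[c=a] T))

σ filters on a, owned by the right side.
E' = (U ⋈[c=a] σ[a>=7](T))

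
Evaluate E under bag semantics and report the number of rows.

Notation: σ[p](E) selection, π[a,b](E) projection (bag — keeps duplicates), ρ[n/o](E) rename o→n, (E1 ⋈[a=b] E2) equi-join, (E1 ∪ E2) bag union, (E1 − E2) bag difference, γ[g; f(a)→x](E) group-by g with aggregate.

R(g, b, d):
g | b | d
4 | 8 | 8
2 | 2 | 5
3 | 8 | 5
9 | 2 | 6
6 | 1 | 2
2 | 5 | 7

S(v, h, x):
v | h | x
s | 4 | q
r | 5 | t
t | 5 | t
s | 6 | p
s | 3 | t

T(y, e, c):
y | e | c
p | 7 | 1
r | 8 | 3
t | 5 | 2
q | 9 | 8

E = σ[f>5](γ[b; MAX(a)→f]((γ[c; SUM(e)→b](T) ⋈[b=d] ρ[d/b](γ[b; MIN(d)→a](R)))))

Row counts bottom-up:
  T → 4
  γ[c; SUM(e)→b](T) → 4
  R → 6
  γ[b; MIN(d)→a](R) → 4
  ρ[d/b](γ[b; MIN(d)→a](R)) → 4
  (γ[c; SUM(e)→b](T) ⋈[b=d] ρ[d/b](γ[b; MIN(d)→a](R))) → 2
  γ[b; MAX(a)→f]((γ[c; SUM(e)→b](T) ⋈[b=d] ρ[d/b](γ[b; MIN(d)→a](R)))) → 2
  σ[f>5](γ[b; MAX(a)→f]((γ[c; SUM(e)→b](T) ⋈[b=d] ρ[d/b](γ[b; MIN(d)→a](R))))) → 1

|E| = 1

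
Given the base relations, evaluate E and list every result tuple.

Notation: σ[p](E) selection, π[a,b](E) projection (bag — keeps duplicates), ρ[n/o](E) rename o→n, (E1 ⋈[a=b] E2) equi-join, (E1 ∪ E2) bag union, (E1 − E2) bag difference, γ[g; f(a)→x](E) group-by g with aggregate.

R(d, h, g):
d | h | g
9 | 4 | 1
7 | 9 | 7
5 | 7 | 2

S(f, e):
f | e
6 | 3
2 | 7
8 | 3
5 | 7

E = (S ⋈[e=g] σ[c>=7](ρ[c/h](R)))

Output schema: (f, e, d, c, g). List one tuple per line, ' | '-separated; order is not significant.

Per-node cardinality:
  S → 4
  R → 3
  ρ[c/h](R) → 3
  σ[c>=7](ρ[c/h](R)) → 2
  (S ⋈[e=g] σ[c>=7](ρ[c/h](R))) → 2

== RESULT ==
f | e | d | c | g
2 | 7 | 7 | 9 | 7
5 | 7 | 7 | 9 | 7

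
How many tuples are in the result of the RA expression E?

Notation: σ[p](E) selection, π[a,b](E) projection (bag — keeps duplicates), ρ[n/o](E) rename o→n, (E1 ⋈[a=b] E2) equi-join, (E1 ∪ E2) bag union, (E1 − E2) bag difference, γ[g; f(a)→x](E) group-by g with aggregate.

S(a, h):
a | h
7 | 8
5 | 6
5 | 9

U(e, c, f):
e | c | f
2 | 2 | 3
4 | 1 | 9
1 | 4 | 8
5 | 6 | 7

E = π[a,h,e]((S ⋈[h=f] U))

Row counts bottom-up:
  S → 3
  U → 4
  (S ⋈[h=f] U) → 2
  π[a,h,e]((S ⋈[h=f] U)) → 2

|E| = 2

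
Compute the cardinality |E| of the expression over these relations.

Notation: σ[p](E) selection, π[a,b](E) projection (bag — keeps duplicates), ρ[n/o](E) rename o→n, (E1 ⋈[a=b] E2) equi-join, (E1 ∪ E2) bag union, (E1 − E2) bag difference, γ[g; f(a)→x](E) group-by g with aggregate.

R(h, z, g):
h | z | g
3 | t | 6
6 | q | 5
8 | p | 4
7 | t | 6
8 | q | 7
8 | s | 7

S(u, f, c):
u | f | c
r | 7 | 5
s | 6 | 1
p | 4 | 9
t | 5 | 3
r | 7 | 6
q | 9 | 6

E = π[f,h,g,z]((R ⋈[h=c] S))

Stepwise |·|:
  R → 6
  S → 6
  (R ⋈[h=c] S) → 3
  π[f,h,g,z]((R ⋈[h=c] S)) → 3

|E| = 3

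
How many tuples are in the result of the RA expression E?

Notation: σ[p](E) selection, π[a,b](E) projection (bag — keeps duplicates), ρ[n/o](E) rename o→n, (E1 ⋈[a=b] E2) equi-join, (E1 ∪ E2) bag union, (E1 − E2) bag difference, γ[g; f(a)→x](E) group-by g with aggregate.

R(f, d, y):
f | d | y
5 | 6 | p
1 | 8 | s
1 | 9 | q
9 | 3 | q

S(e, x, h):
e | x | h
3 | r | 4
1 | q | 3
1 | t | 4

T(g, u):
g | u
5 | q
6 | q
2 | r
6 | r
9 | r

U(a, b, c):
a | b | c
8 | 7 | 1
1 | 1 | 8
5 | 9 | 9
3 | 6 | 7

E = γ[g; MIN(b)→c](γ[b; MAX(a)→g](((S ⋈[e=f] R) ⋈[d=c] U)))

Stepwise |·|:
  S → 3
  R → 4
  (S ⋈[e=f] R) → 4
  U → 4
  ((S ⋈[e=f] R) ⋈[d=c] U) → 4
  γ[b; MAX(a)→g](((S ⋈[e=f] R) ⋈[d=c] U)) → 2
  γ[g; MIN(b)→c](γ[b; MAX(a)→g](((S ⋈[e=f] R) ⋈[d=c] U))) → 2

|E| = 2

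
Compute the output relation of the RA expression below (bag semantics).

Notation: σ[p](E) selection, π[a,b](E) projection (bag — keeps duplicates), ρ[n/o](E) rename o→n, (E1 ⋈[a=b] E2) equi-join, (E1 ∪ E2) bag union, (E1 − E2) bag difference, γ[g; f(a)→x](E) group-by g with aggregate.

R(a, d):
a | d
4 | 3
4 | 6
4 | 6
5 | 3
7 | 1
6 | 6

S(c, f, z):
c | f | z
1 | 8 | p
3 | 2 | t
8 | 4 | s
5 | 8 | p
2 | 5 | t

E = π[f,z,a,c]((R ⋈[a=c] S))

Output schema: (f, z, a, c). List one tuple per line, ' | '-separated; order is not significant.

Row counts bottom-up:
  R → 6
  S → 5
  (R ⋈[a=c] S) → 1
  π[f,z,a,c]((R ⋈[a=c] S)) → 1

== RESULT ==
f | z | a | c
8 | p | 5 | 5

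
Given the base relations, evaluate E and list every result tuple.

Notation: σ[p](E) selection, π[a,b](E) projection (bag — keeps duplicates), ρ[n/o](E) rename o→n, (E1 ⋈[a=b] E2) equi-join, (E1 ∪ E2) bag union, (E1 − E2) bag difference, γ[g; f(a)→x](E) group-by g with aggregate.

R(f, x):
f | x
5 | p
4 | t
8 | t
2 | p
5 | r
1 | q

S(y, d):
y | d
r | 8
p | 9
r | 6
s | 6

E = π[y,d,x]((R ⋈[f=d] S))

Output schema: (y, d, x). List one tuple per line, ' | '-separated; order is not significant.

Subexpression sizes:
  R → 6
  S → 4
  (R ⋈[f=d] S) → 1
  π[y,d,x]((R ⋈[f=d] S)) → 1

== RESULT ==
y | d | x
r | 8 | t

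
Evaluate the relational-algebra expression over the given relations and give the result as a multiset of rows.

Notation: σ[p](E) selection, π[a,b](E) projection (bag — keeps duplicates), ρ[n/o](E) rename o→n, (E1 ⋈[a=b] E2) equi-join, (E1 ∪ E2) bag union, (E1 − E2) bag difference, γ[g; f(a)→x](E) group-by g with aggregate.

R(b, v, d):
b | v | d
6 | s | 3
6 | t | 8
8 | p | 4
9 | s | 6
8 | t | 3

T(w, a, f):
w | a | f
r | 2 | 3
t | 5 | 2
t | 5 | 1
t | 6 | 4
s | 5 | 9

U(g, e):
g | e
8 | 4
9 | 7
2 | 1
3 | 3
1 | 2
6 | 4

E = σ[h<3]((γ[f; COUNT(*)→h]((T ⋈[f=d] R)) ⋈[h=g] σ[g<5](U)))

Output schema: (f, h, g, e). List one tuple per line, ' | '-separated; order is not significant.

Stepwise |·|:
  T → 5
  R → 5
  (T ⋈[f=d] R) → 3
  γ[f; COUNT(*)→h]((T ⋈[f=d] R)) → 2
  U → 6
  σ[g<5](U) → 3
  (γ[f; COUNT(*)→h]((T ⋈[f=d] R)) ⋈[h=g] σ[g<5](U)) → 2
  σ[h<3]((γ[f; COUNT(*)→h]((T ⋈[f=d] R)) ⋈[h=g] σ[g<5](U))) → 2

== RESULT ==
f | h | g | e
3 | 2 | 2 | 1
4 | 1 | 1 | 2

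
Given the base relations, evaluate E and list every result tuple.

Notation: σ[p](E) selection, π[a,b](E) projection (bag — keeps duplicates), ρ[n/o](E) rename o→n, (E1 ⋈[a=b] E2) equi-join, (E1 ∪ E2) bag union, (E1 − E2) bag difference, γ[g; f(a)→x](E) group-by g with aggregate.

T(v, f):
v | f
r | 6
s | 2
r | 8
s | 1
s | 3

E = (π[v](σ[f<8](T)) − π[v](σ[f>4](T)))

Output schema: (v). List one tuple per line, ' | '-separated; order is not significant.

Per-node cardinality:
  T → 5
  σ[f<8](T) → 4
  π[v](σ[f<8](T)) → 4
  T → 5
  σ[f>4](T) → 2
  π[v](σ[f>4](T)) → 2
  (π[v](σ[f<8](T)) − π[v](σ[f>4](T))) → 3

== RESULT ==
v
s
s
s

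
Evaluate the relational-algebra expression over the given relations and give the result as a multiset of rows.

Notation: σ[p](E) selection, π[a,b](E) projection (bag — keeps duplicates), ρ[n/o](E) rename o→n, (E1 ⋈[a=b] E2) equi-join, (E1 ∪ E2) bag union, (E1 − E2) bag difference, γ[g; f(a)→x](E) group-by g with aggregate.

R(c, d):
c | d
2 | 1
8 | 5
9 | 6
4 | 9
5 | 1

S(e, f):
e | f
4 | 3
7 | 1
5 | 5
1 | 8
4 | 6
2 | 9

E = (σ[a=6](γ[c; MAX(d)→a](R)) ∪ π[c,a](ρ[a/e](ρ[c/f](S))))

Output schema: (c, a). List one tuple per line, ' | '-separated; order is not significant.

Subexpression sizes:
  R → 5
  γ[c; MAX(d)→a](R) → 5
  σ[a=6](γ[c; MAX(d)→a](R)) → 1
  S → 6
  ρ[c/f](S) → 6
  ρ[a/e](ρ[c/f](S)) → 6
  π[c,a](ρ[a/e](ρ[c/f](S))) → 6
  (σ[a=6](γ[c; MAX(d)→a](R)) ∪ π[c,a](ρ[a/e](ρ[c/f](S)))) → 7

== RESULT ==
c | a
1 | 7
3 | 4
5 | 5
6 | 4
8 | 1
9 | 2
9 | 6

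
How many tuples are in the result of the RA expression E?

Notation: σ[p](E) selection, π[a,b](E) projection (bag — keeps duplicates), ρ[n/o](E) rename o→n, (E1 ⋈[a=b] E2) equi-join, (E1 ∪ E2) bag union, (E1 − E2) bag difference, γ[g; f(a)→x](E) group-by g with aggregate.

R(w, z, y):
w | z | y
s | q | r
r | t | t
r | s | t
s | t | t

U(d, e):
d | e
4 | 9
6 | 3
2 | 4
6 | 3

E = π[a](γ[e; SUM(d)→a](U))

Stepwise |·|:
  U → 4
  γ[e; SUM(d)→a](U) → 3
  π[a](γ[e; SUM(d)→a](U)) → 3

|E| = 3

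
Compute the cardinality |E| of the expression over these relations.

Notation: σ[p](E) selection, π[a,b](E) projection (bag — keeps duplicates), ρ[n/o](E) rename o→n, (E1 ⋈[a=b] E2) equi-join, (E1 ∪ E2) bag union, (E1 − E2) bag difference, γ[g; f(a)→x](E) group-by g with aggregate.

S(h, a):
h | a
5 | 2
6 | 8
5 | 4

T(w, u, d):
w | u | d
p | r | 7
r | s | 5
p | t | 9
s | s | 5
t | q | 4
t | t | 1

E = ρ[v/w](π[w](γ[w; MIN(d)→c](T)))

Row counts bottom-up:
  T → 6
  γ[w; MIN(d)→c](T) → 4
  π[w](γ[w; MIN(d)→c](T)) → 4
  ρ[v/w](π[w](γ[w; MIN(d)→c](T))) → 4

|E| = 4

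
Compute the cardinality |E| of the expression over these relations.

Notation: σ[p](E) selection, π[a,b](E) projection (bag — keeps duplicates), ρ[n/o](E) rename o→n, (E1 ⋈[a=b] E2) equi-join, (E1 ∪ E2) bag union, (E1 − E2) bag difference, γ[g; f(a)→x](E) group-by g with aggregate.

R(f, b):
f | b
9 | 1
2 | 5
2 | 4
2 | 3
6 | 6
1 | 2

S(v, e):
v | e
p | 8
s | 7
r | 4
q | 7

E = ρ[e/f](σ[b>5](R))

Per-node cardinality:
  R → 6
  σ[b>5](R) → 1
  ρ[e/f](σ[b>5](R)) → 1

|E| = 1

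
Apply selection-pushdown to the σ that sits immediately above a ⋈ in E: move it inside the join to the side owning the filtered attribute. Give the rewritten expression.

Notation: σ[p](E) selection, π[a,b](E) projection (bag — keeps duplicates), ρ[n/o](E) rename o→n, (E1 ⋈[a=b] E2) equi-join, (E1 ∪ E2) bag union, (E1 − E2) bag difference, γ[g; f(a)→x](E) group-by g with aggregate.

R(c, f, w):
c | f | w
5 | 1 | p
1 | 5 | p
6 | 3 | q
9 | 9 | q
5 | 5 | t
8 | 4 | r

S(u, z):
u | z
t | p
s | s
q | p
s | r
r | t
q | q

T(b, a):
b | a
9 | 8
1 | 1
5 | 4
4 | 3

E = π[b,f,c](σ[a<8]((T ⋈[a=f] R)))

σ filters on a, owned by the left side.
E' = π[b,f,c]((σ[a<8](T) ⋈[a=f] R))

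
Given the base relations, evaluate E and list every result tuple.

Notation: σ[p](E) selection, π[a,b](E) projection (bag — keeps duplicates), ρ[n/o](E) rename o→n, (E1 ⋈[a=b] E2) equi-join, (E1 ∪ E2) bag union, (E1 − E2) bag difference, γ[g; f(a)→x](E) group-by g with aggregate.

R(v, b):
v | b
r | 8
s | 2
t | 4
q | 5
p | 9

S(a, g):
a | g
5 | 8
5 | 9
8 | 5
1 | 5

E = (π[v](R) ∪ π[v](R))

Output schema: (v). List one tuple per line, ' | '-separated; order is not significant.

Subexpression sizes:
  R → 5
  π[v](R) → 5
  R → 5
  π[v](R) → 5
  (π[v](R) ∪ π[v](R)) → 10

== RESULT ==
v
p
p
q
q
r
r
s
s
t
t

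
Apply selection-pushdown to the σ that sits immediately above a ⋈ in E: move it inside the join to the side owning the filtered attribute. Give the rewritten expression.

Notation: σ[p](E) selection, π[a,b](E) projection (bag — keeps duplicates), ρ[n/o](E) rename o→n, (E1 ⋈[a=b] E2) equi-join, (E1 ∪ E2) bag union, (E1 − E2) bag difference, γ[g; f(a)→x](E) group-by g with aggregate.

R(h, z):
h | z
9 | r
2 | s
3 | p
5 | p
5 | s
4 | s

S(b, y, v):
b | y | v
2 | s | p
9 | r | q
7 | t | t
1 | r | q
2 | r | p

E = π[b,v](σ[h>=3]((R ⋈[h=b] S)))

σ filters on h, owned by the left side.
E' = π[b,v]((σ[h>=3](R) ⋈[h=b] S))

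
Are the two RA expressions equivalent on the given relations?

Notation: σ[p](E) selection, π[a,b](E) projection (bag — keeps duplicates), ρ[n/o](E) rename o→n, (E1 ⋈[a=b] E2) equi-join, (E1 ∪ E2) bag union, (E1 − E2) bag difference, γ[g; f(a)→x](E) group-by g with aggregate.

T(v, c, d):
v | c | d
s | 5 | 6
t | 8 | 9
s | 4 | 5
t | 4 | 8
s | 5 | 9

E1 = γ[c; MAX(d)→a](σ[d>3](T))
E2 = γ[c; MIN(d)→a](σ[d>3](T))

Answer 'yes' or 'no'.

E1 stepwise |·|:
  T → 5
  σ[d>3](T) → 5
  γ[c; MAX(d)→a](σ[d>3](T)) → 3
E2 stepwise |·|:
  T → 5
  σ[d>3](T) → 5
  γ[c; MIN(d)→a](σ[d>3](T)) → 3

E1 result:
c | a
4 | 8
5 | 9
8 | 9
E2 result:
c | a
4 | 5
5 | 6
8 | 9
Witness: (4, 5) appears 0× in E1 but 1× in E2.

no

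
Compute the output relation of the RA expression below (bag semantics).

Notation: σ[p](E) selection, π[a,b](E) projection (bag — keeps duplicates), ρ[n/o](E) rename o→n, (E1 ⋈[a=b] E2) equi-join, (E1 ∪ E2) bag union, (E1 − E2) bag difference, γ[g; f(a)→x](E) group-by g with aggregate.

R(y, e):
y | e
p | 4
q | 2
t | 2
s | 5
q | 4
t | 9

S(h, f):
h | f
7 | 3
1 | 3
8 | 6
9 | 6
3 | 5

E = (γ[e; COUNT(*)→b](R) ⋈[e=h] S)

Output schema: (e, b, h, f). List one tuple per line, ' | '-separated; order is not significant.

Stepwise |·|:
  R → 6
  γ[e; COUNT(*)→b](R) → 4
  S → 5
  (γ[e; COUNT(*)→b](R) ⋈[e=h] S) → 1

== RESULT ==
e | b | h | f
9 | 1 | 9 | 6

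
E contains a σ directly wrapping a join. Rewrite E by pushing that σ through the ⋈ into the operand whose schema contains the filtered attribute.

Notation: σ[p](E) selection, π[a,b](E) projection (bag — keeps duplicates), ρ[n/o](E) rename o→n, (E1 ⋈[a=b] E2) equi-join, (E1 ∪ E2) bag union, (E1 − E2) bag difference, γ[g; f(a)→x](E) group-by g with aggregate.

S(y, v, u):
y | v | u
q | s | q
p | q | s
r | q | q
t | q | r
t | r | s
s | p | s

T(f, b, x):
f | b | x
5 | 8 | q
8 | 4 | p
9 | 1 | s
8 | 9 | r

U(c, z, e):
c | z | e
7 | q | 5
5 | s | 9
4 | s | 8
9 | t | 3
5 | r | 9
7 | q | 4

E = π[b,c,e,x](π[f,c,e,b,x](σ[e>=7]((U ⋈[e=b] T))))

σ filters on e, owned by the left side.
E' = π[b,c,e,x](π[f,c,e,b,x]((σ[e>=7](U) ⋈[e=b] T)))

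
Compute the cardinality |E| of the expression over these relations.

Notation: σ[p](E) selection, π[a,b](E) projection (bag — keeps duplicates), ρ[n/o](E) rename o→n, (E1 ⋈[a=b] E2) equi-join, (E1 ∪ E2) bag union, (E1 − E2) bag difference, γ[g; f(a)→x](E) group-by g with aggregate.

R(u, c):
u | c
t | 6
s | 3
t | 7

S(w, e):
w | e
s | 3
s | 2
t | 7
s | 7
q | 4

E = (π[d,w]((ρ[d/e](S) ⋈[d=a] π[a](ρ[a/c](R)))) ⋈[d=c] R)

Per-node cardinality:
  S → 5
  ρ[d/e](S) → 5
  R → 3
  ρ[a/c](R) → 3
  π[a](ρ[a/c](R)) → 3
  (ρ[d/e](S) ⋈[d=a] π[a](ρ[a/c](R))) → 3
  π[d,w]((ρ[d/e](S) ⋈[d=a] π[a](ρ[a/c](R)))) → 3
  R → 3
  (π[d,w]((ρ[d/e](S) ⋈[d=a] π[a](ρ[a/c](R)))) ⋈[d=c] R) → 3

|E| = 3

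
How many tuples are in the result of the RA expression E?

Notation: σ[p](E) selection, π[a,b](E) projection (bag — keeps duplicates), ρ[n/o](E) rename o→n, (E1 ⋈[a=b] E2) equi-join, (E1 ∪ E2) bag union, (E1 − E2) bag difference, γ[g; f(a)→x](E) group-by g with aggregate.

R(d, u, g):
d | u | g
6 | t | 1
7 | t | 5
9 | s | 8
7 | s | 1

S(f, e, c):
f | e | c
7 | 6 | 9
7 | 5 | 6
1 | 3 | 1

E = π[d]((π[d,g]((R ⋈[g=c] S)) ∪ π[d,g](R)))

Stepwise |·|:
  R → 4
  S → 3
  (R ⋈[g=c] S) → 2
  π[d,g]((R ⋈[g=c] S)) → 2
  R → 4
  π[d,g](R) → 4
  (π[d,g]((R ⋈[g=c] S)) ∪ π[d,g](R)) → 6
  π[d]((π[d,g]((R ⋈[g=c] S)) ∪ π[d,g](R))) → 6

|E| = 6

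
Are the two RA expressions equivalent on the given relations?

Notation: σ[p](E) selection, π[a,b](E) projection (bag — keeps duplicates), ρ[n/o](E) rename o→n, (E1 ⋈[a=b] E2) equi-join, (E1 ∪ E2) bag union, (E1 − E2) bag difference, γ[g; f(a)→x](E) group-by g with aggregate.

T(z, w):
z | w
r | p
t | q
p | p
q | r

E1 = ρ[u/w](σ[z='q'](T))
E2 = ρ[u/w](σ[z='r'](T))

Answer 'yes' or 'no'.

E1 stepwise |·|:
  T → 4
  σ[z='q'](T) → 1
  ρ[u/w](σ[z='q'](T)) → 1
E2 stepwise |·|:
  T → 4
  σ[z='r'](T) → 1
  ρ[u/w](σ[z='r'](T)) → 1

E1 result:
z | u
q | r
E2 result:
z | u
r | p
Witness: ('r', 'p') appears 0× in E1 but 1× in E2.

no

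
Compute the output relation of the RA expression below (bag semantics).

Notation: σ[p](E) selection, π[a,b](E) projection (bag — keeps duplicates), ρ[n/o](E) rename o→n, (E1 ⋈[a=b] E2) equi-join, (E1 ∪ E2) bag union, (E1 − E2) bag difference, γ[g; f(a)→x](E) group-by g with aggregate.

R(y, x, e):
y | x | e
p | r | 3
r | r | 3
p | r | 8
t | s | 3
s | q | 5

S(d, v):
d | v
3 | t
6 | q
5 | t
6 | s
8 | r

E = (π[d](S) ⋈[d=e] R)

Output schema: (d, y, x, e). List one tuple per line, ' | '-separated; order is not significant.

Per-node cardinality:
  S → 5
  π[d](S) → 5
  R → 5
  (π[d](S) ⋈[d=e] R) → 5

== RESULT ==
d | y | x | e
3 | p | r | 3
3 | r | r | 3
3 | t | s | 3
5 | s | q | 5
8 | p | r | 8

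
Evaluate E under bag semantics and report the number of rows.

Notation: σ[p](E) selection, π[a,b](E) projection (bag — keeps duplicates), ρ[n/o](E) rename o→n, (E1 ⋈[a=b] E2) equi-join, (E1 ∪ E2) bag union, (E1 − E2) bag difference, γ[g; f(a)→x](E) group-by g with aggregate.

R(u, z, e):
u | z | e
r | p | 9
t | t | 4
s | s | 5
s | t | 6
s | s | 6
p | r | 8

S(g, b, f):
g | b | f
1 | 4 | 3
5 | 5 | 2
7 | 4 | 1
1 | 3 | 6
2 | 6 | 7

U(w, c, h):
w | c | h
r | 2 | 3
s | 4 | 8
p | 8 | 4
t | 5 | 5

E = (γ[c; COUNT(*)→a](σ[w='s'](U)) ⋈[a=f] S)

Subexpression sizes:
  U → 4
  σ[w='s'](U) → 1
  γ[c; COUNT(*)→a](σ[w='s'](U)) → 1
  S → 5
  (γ[c; COUNT(*)→a](σ[w='s'](U)) ⋈[a=f] S) → 1

|E| = 1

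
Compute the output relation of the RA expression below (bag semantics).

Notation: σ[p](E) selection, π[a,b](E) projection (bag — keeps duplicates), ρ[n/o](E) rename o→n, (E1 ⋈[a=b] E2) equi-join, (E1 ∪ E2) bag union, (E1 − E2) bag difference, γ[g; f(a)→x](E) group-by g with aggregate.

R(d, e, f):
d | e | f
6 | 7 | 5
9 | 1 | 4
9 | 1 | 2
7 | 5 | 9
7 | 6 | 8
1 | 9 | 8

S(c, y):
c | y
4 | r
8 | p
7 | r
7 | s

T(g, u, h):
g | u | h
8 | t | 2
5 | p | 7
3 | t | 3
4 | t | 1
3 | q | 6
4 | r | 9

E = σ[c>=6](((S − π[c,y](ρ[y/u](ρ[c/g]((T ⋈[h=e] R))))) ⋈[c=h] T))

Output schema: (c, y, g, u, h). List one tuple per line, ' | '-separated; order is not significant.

Row counts bottom-up:
  S → 4
  T → 6
  R → 6
  (T ⋈[h=e] R) → 5
  ρ[c/g]((T ⋈[h=e] R)) → 5
  ρ[y/u](ρ[c/g]((T ⋈[h=e] R))) → 5
  π[c,y](ρ[y/u](ρ[c/g]((T ⋈[h=e] R)))) → 5
  (S − π[c,y](ρ[y/u](ρ[c/g]((T ⋈[h=e] R))))) → 3
  T → 6
  ((S − π[c,y](ρ[y/u](ρ[c/g]((T ⋈[h=e] R))))) ⋈[c=h] T) → 2
  σ[c>=6](((S − π[c,y](ρ[y/u](ρ[c/g]((T ⋈[h=e] R))))) ⋈[c=h] T)) → 2

== RESULT ==
c | y | g | u | h
7 | r | 5 | p | 7
7 | s | 5 | p | 7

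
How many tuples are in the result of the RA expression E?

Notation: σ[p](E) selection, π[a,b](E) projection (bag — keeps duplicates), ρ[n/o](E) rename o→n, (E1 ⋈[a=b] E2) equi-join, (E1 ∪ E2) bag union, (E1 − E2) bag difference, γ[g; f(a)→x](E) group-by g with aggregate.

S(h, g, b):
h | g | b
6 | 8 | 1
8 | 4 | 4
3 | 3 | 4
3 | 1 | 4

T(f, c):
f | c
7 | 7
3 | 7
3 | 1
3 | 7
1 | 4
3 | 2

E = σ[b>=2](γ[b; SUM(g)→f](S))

Row counts bottom-up:
  S → 4
  γ[b; SUM(g)→f](S) → 2
  σ[b>=2](γ[b; SUM(g)→f](S)) → 1

|E| = 1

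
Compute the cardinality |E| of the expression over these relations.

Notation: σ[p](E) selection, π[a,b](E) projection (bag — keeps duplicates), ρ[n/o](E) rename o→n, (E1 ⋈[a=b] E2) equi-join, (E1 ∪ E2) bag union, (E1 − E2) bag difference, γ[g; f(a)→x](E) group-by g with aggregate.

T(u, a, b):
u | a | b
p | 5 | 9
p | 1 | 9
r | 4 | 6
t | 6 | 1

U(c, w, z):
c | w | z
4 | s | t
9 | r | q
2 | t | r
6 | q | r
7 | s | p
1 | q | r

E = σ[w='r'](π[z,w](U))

Row counts bottom-up:
  U → 6
  π[z,w](U) → 6
  σ[w='r'](π[z,w](U)) → 1

|E| = 1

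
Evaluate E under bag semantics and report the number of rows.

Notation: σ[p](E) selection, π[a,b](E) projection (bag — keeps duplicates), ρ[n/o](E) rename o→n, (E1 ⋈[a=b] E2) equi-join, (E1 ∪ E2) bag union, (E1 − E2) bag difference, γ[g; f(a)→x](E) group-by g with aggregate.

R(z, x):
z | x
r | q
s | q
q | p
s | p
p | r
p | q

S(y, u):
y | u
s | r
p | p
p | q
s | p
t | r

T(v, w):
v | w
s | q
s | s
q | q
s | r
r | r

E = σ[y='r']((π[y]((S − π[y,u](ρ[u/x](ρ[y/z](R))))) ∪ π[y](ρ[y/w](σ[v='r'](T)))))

Per-node cardinality:
  S → 5
  R → 6
  ρ[y/z](R) → 6
  ρ[u/x](ρ[y/z](R)) → 6
  π[y,u](ρ[u/x](ρ[y/z](R))) → 6
  (S − π[y,u](ρ[u/x](ρ[y/z](R)))) → 3
  π[y]((S − π[y,u](ρ[u/x](ρ[y/z](R))))) → 3
  T → 5
  σ[v='r'](T) → 1
  ρ[y/w](σ[v='r'](T)) → 1
  π[y](ρ[y/w](σ[v='r'](T))) → 1
  (π[y]((S − π[y,u](ρ[u/x](ρ[y/z](R))))) ∪ π[y](ρ[y/w](σ[v='r'](T)))) → 4
  σ[y='r']((π[y]((S − π[y,u](ρ[u/x](ρ[y/z](R))))) ∪ π[y](ρ[y/w](σ[v='r'](T))))) → 1

|E| = 1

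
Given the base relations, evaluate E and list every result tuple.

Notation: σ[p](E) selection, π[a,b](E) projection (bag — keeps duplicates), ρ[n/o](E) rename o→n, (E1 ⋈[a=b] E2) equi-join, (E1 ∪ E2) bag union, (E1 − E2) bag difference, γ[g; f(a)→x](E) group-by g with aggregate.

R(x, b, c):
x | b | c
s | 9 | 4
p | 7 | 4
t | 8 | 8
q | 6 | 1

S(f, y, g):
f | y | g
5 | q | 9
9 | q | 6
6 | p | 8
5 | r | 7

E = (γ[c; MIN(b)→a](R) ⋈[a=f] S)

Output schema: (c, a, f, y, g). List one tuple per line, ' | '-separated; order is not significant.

Stepwise |·|:
  R → 4
  γ[c; MIN(b)→a](R) → 3
  S → 4
  (γ[c; MIN(b)→a](R) ⋈[a=f] S) → 1

== RESULT ==
c | a | f | y | g
1 | 6 | 6 | p | 8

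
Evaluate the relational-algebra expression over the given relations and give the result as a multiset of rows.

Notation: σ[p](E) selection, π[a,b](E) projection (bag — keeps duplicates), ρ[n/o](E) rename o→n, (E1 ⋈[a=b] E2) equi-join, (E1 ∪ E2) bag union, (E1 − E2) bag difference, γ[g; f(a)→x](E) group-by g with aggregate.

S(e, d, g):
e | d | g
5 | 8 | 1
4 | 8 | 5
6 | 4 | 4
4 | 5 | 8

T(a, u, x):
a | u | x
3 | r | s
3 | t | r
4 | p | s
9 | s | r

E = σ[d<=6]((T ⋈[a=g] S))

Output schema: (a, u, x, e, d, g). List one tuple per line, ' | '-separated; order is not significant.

Row counts bottom-up:
  T → 4
  S → 4
  (T ⋈[a=g] S) → 1
  σ[d<=6]((T ⋈[a=g] S)) → 1

== RESULT ==
a | u | x | e | d | g
4 | p | s | 6 | 4 | 4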